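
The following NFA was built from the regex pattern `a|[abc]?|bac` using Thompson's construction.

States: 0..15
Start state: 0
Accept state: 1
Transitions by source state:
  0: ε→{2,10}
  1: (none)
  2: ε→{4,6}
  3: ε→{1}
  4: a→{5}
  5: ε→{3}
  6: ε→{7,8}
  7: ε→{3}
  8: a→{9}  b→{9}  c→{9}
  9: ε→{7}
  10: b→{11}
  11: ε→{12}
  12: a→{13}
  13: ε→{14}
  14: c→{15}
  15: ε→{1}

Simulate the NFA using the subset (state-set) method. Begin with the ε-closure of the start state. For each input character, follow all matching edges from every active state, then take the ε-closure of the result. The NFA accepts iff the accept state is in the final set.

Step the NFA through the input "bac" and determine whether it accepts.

Answer: ACCEPT

Steps:
initial (ε-close {0}): {0,1,2,3,4,6,7,8,10}
'b' @ 1: {1,3,7,9,11,12}  [accepting]
'a' @ 2: {13,14}
'c' @ 3: {1,15}  [accepting]
final: {1,15}; accept 1 in set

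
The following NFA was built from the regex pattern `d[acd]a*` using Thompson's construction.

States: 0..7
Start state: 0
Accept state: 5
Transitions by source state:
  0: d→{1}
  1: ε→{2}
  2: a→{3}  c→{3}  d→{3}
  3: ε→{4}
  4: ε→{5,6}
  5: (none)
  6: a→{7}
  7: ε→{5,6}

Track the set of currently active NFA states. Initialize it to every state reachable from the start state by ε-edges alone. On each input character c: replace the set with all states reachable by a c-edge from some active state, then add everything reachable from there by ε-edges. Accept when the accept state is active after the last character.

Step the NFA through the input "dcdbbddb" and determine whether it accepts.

Answer: REJECT

Derivation:
initial (ε-close {0}): {0}
'd' @ 1: {1,2}
'c' @ 2: {3,4,5,6}  ✓accept
'd' @ 3: {}  — no active states
rest 'bbddb' ignored (set empty)
after full input: {}  (accept=5 not in)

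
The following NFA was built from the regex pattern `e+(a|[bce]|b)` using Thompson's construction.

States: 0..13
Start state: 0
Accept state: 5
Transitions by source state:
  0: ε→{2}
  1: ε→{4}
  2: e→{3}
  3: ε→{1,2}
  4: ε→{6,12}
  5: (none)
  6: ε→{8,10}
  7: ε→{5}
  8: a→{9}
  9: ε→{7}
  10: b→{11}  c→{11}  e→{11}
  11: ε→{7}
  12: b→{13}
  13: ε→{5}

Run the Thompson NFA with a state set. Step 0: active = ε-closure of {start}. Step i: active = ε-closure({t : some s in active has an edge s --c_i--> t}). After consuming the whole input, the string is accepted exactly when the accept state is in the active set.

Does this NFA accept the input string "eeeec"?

initial (ε-close {0}): {0,2}
'e' @ 1: {1,2,3,4,6,8,10,12}
'e' @ 2: {1,2,3,4,5,6,7,8,10,11,12}  (accept∈set)
'e' @ 3: {1,2,3,4,5,6,7,8,10,11,12}  (accept∈set)
'e' @ 4: {1,2,3,4,5,6,7,8,10,11,12}  (accept∈set)
'c' @ 5: {5,7,11}  (accept∈set)
after full input: {5,7,11}  (accept=5 in)

Answer: ACCEPT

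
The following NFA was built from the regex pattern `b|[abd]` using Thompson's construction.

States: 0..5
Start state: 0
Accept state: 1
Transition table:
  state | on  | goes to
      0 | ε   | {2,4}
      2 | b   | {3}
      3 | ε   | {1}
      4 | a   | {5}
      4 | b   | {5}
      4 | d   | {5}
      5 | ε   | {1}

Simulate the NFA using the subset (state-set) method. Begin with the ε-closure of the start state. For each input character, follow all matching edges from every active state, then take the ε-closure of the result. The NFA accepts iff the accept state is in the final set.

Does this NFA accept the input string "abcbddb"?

initial (ε-close {0}): {0,2,4}
'a' @ 1: {1,5}  ✓accept
'b' @ 2: {}  — state set empty
rest 'cbddb' ignored (set empty)
after full input: {}  (accept=1 not in)

Answer: REJECT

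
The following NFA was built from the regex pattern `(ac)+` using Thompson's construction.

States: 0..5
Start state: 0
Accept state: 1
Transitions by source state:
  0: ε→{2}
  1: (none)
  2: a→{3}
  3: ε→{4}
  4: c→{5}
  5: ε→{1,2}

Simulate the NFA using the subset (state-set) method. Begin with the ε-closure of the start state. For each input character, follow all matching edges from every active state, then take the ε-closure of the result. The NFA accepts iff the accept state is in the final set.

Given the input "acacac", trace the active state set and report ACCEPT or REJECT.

Answer: ACCEPT

Trace:
S₀ = ε-closure({0}) = {0,2}
'a' @ 1: {3,4}
'c' @ 2: {1,2,5}  [accepting]
'a' @ 3: {3,4}
'c' @ 4: {1,2,5}  [accepting]
'a' @ 5: {3,4}
'c' @ 6: {1,2,5}  [accepting]
after full input: {1,2,5}  (accept=1 in)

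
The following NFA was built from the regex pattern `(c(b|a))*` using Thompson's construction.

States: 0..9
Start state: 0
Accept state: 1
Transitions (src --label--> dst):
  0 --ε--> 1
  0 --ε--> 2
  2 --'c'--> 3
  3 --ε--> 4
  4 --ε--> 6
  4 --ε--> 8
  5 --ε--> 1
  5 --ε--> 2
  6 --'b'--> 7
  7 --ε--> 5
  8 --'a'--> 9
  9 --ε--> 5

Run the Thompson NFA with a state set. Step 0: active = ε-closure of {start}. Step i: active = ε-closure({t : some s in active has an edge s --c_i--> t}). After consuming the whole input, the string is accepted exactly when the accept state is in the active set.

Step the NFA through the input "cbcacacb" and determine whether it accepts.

Answer: ACCEPT

Derivation:
initial (ε-close {0}): {0,1,2}
'c' @ 1: {3,4,6,8}
'b' @ 2: {1,2,5,7}  (accept∈set)
'c' @ 3: {3,4,6,8}
'a' @ 4: {1,2,5,9}  (accept∈set)
'c' @ 5: {3,4,6,8}
'a' @ 6: {1,2,5,9}  (accept∈set)
'c' @ 7: {3,4,6,8}
'b' @ 8: {1,2,5,7}  (accept∈set)
end set {1,2,5,7} — state 1 in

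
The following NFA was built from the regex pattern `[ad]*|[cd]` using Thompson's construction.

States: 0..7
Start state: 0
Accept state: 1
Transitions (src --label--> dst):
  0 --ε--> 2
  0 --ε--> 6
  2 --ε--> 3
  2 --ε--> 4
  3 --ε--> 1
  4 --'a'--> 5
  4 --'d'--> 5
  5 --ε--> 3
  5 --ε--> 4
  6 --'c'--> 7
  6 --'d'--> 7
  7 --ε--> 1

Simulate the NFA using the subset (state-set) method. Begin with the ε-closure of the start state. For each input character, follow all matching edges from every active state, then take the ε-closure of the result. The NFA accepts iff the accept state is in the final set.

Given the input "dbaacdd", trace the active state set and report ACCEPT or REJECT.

S₀ = ε-closure({0}) = {0,1,2,3,4,6}
'd' @ 1: {1,3,4,5,7}  (accept∈set)
'b' @ 2: {}  — no active states
rest 'aacdd' ignored (set empty)
final: {}; accept 1 not in set

Answer: REJECT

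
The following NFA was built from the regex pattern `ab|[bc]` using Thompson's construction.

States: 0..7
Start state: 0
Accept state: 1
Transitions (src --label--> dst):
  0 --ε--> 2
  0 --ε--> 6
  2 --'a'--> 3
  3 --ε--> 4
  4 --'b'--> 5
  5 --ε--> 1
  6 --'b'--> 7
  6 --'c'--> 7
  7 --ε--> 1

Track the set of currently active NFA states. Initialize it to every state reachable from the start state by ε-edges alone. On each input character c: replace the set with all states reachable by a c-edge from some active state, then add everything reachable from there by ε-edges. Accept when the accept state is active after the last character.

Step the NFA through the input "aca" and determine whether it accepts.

Answer: REJECT

Steps:
initial (ε-close {0}): {0,2,6}
'a' @ 1: {3,4}
'c' @ 2: {}  — no active states
rest 'a' ignored (set empty)
final: {}; accept 1 not in set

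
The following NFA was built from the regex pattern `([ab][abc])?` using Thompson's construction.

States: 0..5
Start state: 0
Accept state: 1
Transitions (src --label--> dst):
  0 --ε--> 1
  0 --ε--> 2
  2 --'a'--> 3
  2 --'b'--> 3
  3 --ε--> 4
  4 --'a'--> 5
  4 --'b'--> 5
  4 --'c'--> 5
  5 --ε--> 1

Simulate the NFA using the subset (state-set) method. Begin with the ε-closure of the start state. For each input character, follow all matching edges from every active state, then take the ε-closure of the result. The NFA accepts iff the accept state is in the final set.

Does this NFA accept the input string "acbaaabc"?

S₀ = ε-closure({0}) = {0,1,2}
'a' @ 1: {3,4}
'c' @ 2: {1,5}  [accepting]
'b' @ 3: {}  — dead — no transitions
rest 'aaabc' ignored (set empty)
after full input: {}  (accept=1 not in)

Answer: REJECT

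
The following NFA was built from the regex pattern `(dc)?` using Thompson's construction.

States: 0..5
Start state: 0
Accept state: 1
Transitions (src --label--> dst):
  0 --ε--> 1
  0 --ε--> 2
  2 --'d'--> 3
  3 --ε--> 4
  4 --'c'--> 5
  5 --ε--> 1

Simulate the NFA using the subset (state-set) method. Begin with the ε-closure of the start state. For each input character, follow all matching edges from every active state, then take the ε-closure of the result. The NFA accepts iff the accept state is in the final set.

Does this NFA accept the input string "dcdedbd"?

S₀ = ε-closure({0}) = {0,1,2}
'd' @ 1: {3,4}
'c' @ 2: {1,5}  ✓accept
'd' @ 3: {}  — dead — no transitions
rest 'edbd' ignored (set empty)
end set {} — state 1 not in

Answer: REJECT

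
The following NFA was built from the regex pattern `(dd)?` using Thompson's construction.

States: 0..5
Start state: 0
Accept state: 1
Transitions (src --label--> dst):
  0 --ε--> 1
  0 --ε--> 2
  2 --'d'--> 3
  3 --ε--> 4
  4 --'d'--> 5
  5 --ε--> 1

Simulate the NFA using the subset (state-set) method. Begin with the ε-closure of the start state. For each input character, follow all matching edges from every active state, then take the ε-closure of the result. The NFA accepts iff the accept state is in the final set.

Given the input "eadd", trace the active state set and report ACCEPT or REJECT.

Answer: REJECT

Steps:
initial (ε-close {0}): {0,1,2}
'e' @ 1: {}  — no active states
rest 'add' ignored (set empty)
final: {}; accept 1 not in set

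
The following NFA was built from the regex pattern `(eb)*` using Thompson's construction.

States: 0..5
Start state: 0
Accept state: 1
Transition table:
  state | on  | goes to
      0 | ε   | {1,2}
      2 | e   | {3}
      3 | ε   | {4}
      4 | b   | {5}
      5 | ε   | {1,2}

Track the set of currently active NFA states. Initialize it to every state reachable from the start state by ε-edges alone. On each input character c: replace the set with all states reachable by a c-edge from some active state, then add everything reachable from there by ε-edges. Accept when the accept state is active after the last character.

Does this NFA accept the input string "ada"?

start: ε-closure({0}) = {0,1,2}
'a' @ 1: {}  — dead — no transitions
rest 'da' ignored (set empty)
final: {}; accept 1 not in set

Answer: REJECT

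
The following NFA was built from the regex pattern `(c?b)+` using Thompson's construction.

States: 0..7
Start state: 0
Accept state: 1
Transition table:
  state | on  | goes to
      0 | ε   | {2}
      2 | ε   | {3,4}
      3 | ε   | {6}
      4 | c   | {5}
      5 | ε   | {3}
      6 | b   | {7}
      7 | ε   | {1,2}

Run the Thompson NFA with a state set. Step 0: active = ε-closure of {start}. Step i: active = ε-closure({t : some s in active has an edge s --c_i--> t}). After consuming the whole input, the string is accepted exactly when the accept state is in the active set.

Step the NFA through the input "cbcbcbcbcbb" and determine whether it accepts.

S₀ = ε-closure({0}) = {0,2,3,4,6}
'c' @ 1: {3,5,6}
'b' @ 2: {1,2,3,4,6,7}  ✓accept
'c' @ 3: {3,5,6}
'b' @ 4: {1,2,3,4,6,7}  ✓accept
'c' @ 5: {3,5,6}
'b' @ 6: {1,2,3,4,6,7}  ✓accept
'c' @ 7: {3,5,6}
'b' @ 8: {1,2,3,4,6,7}  ✓accept
'c' @ 9: {3,5,6}
'b' @ 10: {1,2,3,4,6,7}  ✓accept
'b' @ 11: {1,2,3,4,6,7}  ✓accept
end set {1,2,3,4,6,7} — state 1 in

Answer: ACCEPT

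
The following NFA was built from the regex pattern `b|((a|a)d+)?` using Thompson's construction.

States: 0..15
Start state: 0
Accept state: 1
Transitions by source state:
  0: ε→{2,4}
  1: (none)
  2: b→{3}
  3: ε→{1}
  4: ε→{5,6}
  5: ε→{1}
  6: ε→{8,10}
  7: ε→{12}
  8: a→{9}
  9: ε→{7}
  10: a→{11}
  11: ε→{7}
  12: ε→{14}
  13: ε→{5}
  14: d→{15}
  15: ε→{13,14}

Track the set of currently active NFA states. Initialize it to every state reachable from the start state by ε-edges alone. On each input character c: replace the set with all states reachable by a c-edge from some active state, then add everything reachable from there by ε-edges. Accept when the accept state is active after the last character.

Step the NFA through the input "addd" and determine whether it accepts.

Answer: ACCEPT

Trace:
initial (ε-close {0}): {0,1,2,4,5,6,8,10}
'a' @ 1: {7,9,11,12,14}
'd' @ 2: {1,5,13,14,15}  (accept∈set)
'd' @ 3: {1,5,13,14,15}  (accept∈set)
'd' @ 4: {1,5,13,14,15}  (accept∈set)
after full input: {1,5,13,14,15}  (accept=1 in)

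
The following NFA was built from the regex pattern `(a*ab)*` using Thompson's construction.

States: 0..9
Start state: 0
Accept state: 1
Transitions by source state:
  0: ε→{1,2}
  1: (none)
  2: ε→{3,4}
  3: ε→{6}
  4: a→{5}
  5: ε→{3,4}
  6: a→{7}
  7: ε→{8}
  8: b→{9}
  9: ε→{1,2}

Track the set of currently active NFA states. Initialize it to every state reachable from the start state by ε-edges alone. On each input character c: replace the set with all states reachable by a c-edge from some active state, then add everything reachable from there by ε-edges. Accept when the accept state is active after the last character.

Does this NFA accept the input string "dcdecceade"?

Answer: REJECT

Trace:
S₀ = ε-closure({0}) = {0,1,2,3,4,6}
'd' @ 1: {}  — no active states
rest 'cdecceade' ignored (set empty)
end set {} — state 1 not in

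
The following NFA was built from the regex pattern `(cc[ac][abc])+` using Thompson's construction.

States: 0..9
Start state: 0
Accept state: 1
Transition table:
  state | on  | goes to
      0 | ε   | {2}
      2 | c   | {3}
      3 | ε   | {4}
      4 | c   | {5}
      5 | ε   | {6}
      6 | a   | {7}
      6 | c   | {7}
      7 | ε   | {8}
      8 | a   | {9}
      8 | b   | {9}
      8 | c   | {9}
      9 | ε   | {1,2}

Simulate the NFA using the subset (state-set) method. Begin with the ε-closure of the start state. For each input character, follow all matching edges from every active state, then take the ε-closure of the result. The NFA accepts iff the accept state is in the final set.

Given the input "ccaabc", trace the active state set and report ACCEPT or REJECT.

S₀ = ε-closure({0}) = {0,2}
'c' @ 1: {3,4}
'c' @ 2: {5,6}
'a' @ 3: {7,8}
'a' @ 4: {1,2,9}  [accepting]
'b' @ 5: {}  — dead — no transitions
rest 'c' ignored (set empty)
final: {}; accept 1 not in set

Answer: REJECT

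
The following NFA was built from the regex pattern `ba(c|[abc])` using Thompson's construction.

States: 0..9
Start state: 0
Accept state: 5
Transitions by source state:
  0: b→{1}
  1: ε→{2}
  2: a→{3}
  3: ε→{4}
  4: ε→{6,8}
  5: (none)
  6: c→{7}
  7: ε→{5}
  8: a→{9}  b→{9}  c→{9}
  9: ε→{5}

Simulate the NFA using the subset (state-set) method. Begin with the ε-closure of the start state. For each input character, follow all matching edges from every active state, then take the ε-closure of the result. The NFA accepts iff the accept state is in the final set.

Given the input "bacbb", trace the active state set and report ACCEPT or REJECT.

S₀ = ε-closure({0}) = {0}
'b' @ 1: {1,2}
'a' @ 2: {3,4,6,8}
'c' @ 3: {5,7,9}  ✓accept
'b' @ 4: {}  — state set empty
rest 'b' ignored (set empty)
final: {}; accept 5 not in set

Answer: REJECT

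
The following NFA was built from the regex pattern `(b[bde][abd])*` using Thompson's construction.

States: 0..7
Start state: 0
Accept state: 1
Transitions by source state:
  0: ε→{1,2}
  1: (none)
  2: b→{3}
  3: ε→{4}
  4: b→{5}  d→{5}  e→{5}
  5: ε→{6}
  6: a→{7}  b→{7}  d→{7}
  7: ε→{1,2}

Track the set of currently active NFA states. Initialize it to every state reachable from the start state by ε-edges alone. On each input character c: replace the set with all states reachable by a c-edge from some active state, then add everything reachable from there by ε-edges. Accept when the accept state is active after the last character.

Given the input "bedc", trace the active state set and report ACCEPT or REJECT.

S₀ = ε-closure({0}) = {0,1,2}
'b' @ 1: {3,4}
'e' @ 2: {5,6}
'd' @ 3: {1,2,7}  ✓accept
'c' @ 4: {}  — state set empty
after full input: {}  (accept=1 not in)

Answer: REJECT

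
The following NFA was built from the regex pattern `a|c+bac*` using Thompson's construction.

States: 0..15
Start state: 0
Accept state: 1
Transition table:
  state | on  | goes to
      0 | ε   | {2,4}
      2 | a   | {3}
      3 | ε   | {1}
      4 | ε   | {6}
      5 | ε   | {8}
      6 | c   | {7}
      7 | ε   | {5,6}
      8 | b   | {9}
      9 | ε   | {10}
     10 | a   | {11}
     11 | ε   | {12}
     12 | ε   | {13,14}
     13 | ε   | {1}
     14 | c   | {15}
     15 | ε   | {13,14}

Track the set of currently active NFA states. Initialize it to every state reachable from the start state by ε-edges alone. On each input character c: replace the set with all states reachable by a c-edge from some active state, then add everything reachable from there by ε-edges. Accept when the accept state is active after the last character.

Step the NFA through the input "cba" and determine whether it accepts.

Answer: ACCEPT

Steps:
initial (ε-close {0}): {0,2,4,6}
'c' @ 1: {5,6,7,8}
'b' @ 2: {9,10}
'a' @ 3: {1,11,12,13,14}  ✓accept
end set {1,11,12,13,14} — state 1 in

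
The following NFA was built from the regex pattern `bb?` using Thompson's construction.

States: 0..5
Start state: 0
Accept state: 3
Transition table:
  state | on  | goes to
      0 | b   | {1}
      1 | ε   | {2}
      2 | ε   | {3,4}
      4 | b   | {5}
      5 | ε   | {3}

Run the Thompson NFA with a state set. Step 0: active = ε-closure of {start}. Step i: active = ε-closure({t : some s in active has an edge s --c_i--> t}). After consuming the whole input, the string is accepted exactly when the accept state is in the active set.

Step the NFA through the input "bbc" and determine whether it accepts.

Answer: REJECT

Steps:
initial (ε-close {0}): {0}
'b' @ 1: {1,2,3,4}  [accepting]
'b' @ 2: {3,5}  [accepting]
'c' @ 3: {}  — dead — no transitions
after full input: {}  (accept=3 not in)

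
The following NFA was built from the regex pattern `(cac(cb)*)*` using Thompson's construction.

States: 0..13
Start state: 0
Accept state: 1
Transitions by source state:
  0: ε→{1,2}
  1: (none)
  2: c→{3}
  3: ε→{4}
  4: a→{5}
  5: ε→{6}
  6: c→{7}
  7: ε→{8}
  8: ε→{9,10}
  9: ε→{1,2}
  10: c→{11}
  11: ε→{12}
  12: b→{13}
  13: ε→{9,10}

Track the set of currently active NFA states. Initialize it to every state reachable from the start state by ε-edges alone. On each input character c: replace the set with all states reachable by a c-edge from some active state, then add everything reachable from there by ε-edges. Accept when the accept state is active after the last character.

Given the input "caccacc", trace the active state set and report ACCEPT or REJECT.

start: ε-closure({0}) = {0,1,2}
'c' @ 1: {3,4}
'a' @ 2: {5,6}
'c' @ 3: {1,2,7,8,9,10}  (accept∈set)
'c' @ 4: {3,4,11,12}
'a' @ 5: {5,6}
'c' @ 6: {1,2,7,8,9,10}  (accept∈set)
'c' @ 7: {3,4,11,12}
after full input: {3,4,11,12}  (accept=1 not in)

Answer: REJECT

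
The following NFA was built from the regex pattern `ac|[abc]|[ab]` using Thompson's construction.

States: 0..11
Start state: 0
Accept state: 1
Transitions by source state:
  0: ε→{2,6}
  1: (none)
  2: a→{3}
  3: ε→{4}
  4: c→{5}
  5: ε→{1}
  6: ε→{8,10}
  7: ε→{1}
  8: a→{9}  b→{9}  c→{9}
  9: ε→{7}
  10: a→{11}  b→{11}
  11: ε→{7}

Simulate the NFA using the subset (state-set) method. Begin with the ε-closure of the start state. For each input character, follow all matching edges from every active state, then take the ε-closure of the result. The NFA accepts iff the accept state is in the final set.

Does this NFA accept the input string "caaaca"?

Answer: REJECT

Steps:
start: ε-closure({0}) = {0,2,6,8,10}
'c' @ 1: {1,7,9}  [accepting]
'a' @ 2: {}  — no active states
rest 'aaca' ignored (set empty)
after full input: {}  (accept=1 not in)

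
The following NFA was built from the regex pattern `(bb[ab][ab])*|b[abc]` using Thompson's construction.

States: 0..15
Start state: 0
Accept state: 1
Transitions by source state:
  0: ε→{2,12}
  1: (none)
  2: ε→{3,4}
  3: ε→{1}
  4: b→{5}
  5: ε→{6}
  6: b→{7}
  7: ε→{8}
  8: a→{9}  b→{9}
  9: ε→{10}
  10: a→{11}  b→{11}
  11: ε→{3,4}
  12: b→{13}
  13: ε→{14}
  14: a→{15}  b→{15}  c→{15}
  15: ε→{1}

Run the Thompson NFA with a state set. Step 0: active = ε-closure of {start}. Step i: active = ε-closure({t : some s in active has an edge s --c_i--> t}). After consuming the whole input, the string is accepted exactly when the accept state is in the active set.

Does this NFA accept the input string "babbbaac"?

Answer: REJECT

Derivation:
start: ε-closure({0}) = {0,1,2,3,4,12}
'b' @ 1: {5,6,13,14}
'a' @ 2: {1,15}  (accept∈set)
'b' @ 3: {}  — dead — no transitions
rest 'bbaac' ignored (set empty)
final: {}; accept 1 not in set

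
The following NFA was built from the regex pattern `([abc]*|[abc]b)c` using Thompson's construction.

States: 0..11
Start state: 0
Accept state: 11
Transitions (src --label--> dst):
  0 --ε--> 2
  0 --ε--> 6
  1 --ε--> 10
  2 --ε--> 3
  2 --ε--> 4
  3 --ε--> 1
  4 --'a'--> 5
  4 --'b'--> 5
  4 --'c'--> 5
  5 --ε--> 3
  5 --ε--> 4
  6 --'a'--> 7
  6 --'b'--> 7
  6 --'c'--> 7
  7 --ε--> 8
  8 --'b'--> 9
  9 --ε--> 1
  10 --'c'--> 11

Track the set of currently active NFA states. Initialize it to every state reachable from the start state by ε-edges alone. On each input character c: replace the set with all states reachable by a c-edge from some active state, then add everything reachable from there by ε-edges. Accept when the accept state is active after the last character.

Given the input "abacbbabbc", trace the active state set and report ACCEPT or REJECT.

start: ε-closure({0}) = {0,1,2,3,4,6,10}
'a' @ 1: {1,3,4,5,7,8,10}
'b' @ 2: {1,3,4,5,9,10}
'a' @ 3: {1,3,4,5,10}
'c' @ 4: {1,3,4,5,10,11}  [accepting]
'b' @ 5: {1,3,4,5,10}
'b' @ 6: {1,3,4,5,10}
'a' @ 7: {1,3,4,5,10}
'b' @ 8: {1,3,4,5,10}
'b' @ 9: {1,3,4,5,10}
'c' @ 10: {1,3,4,5,10,11}  [accepting]
final: {1,3,4,5,10,11}; accept 11 in set

Answer: ACCEPT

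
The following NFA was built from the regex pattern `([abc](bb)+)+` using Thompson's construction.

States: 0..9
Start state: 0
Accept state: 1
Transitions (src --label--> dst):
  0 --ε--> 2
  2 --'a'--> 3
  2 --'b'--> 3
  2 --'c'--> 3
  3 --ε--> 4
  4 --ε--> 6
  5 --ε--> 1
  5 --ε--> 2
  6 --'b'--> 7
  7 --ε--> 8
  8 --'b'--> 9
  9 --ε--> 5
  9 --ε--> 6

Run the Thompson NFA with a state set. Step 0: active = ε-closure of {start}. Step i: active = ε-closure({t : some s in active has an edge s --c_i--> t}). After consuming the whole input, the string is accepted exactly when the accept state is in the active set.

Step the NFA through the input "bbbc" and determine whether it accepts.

initial (ε-close {0}): {0,2}
'b' @ 1: {3,4,6}
'b' @ 2: {7,8}
'b' @ 3: {1,2,5,6,9}  [accepting]
'c' @ 4: {3,4,6}
end set {3,4,6} — state 1 not in

Answer: REJECT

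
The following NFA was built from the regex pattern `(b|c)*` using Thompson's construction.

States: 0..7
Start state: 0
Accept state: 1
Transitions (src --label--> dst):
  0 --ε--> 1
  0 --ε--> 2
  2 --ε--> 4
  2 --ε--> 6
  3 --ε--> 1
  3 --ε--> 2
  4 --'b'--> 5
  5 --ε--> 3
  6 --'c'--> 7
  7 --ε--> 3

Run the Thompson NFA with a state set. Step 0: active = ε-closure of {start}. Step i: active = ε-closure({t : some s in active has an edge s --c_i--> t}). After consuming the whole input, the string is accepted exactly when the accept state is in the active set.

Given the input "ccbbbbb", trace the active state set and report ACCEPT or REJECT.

initial (ε-close {0}): {0,1,2,4,6}
'c' @ 1: {1,2,3,4,6,7}  (accept∈set)
'c' @ 2: {1,2,3,4,6,7}  (accept∈set)
'b' @ 3: {1,2,3,4,5,6}  (accept∈set)
'b' @ 4: {1,2,3,4,5,6}  (accept∈set)
'b' @ 5: {1,2,3,4,5,6}  (accept∈set)
'b' @ 6: {1,2,3,4,5,6}  (accept∈set)
'b' @ 7: {1,2,3,4,5,6}  (accept∈set)
end set {1,2,3,4,5,6} — state 1 in

Answer: ACCEPT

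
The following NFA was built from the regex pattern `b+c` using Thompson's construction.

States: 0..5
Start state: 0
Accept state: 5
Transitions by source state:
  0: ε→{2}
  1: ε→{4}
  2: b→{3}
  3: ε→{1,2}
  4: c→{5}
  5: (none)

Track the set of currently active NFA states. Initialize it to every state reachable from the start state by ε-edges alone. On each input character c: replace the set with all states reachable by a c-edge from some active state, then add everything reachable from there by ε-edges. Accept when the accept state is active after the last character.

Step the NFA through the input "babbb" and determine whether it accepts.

S₀ = ε-closure({0}) = {0,2}
'b' @ 1: {1,2,3,4}
'a' @ 2: {}  — dead — no transitions
rest 'bbb' ignored (set empty)
end set {} — state 5 not in

Answer: REJECT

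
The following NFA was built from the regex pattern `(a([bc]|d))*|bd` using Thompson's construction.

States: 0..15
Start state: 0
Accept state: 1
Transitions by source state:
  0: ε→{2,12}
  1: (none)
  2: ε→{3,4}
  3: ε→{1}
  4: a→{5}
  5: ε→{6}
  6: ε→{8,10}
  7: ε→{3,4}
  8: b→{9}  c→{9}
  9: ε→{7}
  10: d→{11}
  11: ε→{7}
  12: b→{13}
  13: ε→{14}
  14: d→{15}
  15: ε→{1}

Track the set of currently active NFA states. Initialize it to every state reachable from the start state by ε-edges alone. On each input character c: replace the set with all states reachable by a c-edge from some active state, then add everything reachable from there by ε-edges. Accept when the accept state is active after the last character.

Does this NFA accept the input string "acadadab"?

S₀ = ε-closure({0}) = {0,1,2,3,4,12}
'a' @ 1: {5,6,8,10}
'c' @ 2: {1,3,4,7,9}  [accepting]
'a' @ 3: {5,6,8,10}
'd' @ 4: {1,3,4,7,11}  [accepting]
'a' @ 5: {5,6,8,10}
'd' @ 6: {1,3,4,7,11}  [accepting]
'a' @ 7: {5,6,8,10}
'b' @ 8: {1,3,4,7,9}  [accepting]
after full input: {1,3,4,7,9}  (accept=1 in)

Answer: ACCEPT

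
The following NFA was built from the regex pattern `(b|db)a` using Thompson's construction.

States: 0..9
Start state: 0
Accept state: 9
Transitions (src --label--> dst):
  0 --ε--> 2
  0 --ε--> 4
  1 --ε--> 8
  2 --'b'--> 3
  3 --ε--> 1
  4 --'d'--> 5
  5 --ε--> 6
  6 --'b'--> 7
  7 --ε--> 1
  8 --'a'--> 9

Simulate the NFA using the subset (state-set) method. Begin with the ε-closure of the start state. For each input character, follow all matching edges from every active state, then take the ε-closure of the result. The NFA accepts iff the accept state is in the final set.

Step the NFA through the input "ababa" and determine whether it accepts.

Answer: REJECT

Trace:
start: ε-closure({0}) = {0,2,4}
'a' @ 1: {}  — no active states
rest 'baba' ignored (set empty)
final: {}; accept 9 not in set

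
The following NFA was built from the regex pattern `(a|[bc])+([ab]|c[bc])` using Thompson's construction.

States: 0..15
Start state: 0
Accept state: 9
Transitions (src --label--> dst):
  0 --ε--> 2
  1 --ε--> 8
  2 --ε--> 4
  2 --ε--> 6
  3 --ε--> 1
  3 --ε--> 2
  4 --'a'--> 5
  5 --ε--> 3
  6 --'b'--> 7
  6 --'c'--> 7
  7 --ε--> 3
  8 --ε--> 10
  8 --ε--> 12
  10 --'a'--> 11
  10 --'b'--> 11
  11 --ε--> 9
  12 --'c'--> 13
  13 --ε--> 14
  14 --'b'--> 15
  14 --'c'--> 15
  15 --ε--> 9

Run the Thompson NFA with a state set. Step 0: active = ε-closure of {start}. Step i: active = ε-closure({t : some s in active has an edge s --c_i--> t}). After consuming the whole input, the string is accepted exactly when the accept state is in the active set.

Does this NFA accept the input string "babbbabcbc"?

start: ε-closure({0}) = {0,2,4,6}
'b' @ 1: {1,2,3,4,6,7,8,10,12}
'a' @ 2: {1,2,3,4,5,6,8,9,10,11,12}  ✓accept
'b' @ 3: {1,2,3,4,6,7,8,9,10,11,12}  ✓accept
'b' @ 4: {1,2,3,4,6,7,8,9,10,11,12}  ✓accept
'b' @ 5: {1,2,3,4,6,7,8,9,10,11,12}  ✓accept
'a' @ 6: {1,2,3,4,5,6,8,9,10,11,12}  ✓accept
'b' @ 7: {1,2,3,4,6,7,8,9,10,11,12}  ✓accept
'c' @ 8: {1,2,3,4,6,7,8,10,12,13,14}
'b' @ 9: {1,2,3,4,6,7,8,9,10,11,12,15}  ✓accept
'c' @ 10: {1,2,3,4,6,7,8,10,12,13,14}
end set {1,2,3,4,6,7,8,10,12,13,14} — state 9 not in

Answer: REJECT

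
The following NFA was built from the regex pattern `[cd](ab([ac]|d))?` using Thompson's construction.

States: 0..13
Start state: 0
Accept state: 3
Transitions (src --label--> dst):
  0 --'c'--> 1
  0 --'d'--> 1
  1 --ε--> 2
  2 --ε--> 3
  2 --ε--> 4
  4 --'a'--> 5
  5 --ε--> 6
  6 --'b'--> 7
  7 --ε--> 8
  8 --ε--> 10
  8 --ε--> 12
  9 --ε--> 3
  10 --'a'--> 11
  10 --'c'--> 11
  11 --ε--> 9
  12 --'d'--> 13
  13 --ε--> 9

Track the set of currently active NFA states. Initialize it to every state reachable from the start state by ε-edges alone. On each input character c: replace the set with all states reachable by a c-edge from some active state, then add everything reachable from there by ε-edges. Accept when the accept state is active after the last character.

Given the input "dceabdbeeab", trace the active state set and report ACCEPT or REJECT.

S₀ = ε-closure({0}) = {0}
'd' @ 1: {1,2,3,4}  ✓accept
'c' @ 2: {}  — state set empty
rest 'eabdbeeab' ignored (set empty)
after full input: {}  (accept=3 not in)

Answer: REJECT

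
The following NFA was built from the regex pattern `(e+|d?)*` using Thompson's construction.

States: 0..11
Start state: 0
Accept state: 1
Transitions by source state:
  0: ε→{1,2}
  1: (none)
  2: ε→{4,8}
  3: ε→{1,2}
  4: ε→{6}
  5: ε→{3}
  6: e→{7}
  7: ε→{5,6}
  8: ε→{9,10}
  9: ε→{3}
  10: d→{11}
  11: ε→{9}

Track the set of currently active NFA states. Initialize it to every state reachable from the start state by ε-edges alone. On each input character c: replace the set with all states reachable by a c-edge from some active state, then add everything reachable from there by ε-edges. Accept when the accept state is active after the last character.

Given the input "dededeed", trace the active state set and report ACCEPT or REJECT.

initial (ε-close {0}): {0,1,2,3,4,6,8,9,10}
'd' @ 1: {1,2,3,4,6,8,9,10,11}  ✓accept
'e' @ 2: {1,2,3,4,5,6,7,8,9,10}  ✓accept
'd' @ 3: {1,2,3,4,6,8,9,10,11}  ✓accept
'e' @ 4: {1,2,3,4,5,6,7,8,9,10}  ✓accept
'd' @ 5: {1,2,3,4,6,8,9,10,11}  ✓accept
'e' @ 6: {1,2,3,4,5,6,7,8,9,10}  ✓accept
'e' @ 7: {1,2,3,4,5,6,7,8,9,10}  ✓accept
'd' @ 8: {1,2,3,4,6,8,9,10,11}  ✓accept
after full input: {1,2,3,4,6,8,9,10,11}  (accept=1 in)

Answer: ACCEPT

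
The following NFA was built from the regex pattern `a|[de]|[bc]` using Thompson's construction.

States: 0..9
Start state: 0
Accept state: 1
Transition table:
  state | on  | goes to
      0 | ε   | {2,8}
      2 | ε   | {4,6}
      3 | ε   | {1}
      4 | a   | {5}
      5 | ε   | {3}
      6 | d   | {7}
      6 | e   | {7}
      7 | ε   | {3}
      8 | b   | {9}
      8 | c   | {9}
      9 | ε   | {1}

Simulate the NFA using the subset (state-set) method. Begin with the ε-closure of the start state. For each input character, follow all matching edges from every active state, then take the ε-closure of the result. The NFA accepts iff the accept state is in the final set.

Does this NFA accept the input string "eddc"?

Answer: REJECT

Steps:
S₀ = ε-closure({0}) = {0,2,4,6,8}
'e' @ 1: {1,3,7}  [accepting]
'd' @ 2: {}  — no active states
rest 'dc' ignored (set empty)
end set {} — state 1 not in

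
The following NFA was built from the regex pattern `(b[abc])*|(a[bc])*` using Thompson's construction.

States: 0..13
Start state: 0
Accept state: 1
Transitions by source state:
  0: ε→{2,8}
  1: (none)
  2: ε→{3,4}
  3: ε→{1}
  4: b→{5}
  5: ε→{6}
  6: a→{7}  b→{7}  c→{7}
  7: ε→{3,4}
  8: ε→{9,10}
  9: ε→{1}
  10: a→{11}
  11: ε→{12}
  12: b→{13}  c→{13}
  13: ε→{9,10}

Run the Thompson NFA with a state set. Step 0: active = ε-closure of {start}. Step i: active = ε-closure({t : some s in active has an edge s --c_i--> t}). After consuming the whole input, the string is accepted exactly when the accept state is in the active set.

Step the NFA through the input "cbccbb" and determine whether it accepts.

S₀ = ε-closure({0}) = {0,1,2,3,4,8,9,10}
'c' @ 1: {}  — no active states
rest 'bccbb' ignored (set empty)
final: {}; accept 1 not in set

Answer: REJECT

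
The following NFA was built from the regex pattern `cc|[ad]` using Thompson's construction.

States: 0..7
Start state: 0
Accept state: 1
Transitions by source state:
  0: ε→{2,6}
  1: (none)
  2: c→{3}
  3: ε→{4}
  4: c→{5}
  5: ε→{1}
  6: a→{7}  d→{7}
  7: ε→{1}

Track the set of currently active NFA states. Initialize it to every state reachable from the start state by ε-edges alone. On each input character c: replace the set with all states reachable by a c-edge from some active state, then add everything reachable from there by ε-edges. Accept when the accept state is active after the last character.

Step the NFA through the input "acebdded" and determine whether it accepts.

Answer: REJECT

Derivation:
start: ε-closure({0}) = {0,2,6}
'a' @ 1: {1,7}  [accepting]
'c' @ 2: {}  — dead — no transitions
rest 'ebdded' ignored (set empty)
after full input: {}  (accept=1 not in)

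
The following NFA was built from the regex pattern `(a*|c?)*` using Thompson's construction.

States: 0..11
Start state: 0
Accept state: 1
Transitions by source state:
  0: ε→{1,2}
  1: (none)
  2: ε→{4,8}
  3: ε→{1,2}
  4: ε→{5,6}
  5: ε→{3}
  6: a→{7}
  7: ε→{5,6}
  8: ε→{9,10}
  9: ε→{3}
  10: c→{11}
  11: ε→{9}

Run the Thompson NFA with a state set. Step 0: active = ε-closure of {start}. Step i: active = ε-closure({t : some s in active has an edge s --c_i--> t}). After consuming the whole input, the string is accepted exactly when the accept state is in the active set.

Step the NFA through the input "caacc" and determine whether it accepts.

initial (ε-close {0}): {0,1,2,3,4,5,6,8,9,10}
'c' @ 1: {1,2,3,4,5,6,8,9,10,11}  [accepting]
'a' @ 2: {1,2,3,4,5,6,7,8,9,10}  [accepting]
'a' @ 3: {1,2,3,4,5,6,7,8,9,10}  [accepting]
'c' @ 4: {1,2,3,4,5,6,8,9,10,11}  [accepting]
'c' @ 5: {1,2,3,4,5,6,8,9,10,11}  [accepting]
end set {1,2,3,4,5,6,8,9,10,11} — state 1 in

Answer: ACCEPT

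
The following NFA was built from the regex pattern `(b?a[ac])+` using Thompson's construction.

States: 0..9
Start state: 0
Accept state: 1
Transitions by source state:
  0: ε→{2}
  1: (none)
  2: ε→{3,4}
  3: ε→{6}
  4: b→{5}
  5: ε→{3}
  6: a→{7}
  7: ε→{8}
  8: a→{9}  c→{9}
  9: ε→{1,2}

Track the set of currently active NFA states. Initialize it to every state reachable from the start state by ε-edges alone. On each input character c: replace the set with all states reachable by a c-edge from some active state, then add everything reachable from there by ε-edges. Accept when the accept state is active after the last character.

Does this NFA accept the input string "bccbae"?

Answer: REJECT

Steps:
S₀ = ε-closure({0}) = {0,2,3,4,6}
'b' @ 1: {3,5,6}
'c' @ 2: {}  — state set empty
rest 'cbae' ignored (set empty)
after full input: {}  (accept=1 not in)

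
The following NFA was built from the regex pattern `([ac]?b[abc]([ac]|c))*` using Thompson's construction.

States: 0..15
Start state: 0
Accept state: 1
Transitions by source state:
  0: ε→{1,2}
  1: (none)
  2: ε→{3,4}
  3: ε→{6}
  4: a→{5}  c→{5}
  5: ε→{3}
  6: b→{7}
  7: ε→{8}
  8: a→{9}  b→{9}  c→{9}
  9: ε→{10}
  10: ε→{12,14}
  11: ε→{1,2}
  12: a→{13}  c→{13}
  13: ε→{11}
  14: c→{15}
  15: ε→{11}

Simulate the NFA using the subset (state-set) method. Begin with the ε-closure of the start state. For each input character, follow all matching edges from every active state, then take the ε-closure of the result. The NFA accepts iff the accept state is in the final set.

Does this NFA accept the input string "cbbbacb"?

start: ε-closure({0}) = {0,1,2,3,4,6}
'c' @ 1: {3,5,6}
'b' @ 2: {7,8}
'b' @ 3: {9,10,12,14}
'b' @ 4: {}  — state set empty
rest 'acb' ignored (set empty)
after full input: {}  (accept=1 not in)

Answer: REJECT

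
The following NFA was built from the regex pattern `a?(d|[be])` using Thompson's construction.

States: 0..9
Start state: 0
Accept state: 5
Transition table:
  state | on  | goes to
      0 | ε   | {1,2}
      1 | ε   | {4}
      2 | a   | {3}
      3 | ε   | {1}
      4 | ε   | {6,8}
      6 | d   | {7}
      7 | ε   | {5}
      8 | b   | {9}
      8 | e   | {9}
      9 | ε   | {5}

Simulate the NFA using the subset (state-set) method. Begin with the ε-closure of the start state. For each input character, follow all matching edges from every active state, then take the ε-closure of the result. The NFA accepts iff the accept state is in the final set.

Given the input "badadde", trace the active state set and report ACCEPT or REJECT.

Answer: REJECT

Steps:
initial (ε-close {0}): {0,1,2,4,6,8}
'b' @ 1: {5,9}  [accepting]
'a' @ 2: {}  — state set empty
rest 'dadde' ignored (set empty)
end set {} — state 5 not in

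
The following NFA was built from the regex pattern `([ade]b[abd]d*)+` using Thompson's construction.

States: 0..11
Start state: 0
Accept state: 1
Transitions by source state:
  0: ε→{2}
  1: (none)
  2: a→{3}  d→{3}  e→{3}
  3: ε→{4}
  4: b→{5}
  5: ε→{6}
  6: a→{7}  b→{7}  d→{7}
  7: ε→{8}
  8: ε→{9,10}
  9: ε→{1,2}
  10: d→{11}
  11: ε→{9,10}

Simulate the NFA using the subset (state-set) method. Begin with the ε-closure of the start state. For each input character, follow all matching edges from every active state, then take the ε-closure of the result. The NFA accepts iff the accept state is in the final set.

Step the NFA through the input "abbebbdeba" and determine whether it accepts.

Answer: ACCEPT

Steps:
initial (ε-close {0}): {0,2}
'a' @ 1: {3,4}
'b' @ 2: {5,6}
'b' @ 3: {1,2,7,8,9,10}  (accept∈set)
'e' @ 4: {3,4}
'b' @ 5: {5,6}
'b' @ 6: {1,2,7,8,9,10}  (accept∈set)
'd' @ 7: {1,2,3,4,9,10,11}  (accept∈set)
'e' @ 8: {3,4}
'b' @ 9: {5,6}
'a' @ 10: {1,2,7,8,9,10}  (accept∈set)
final: {1,2,7,8,9,10}; accept 1 in set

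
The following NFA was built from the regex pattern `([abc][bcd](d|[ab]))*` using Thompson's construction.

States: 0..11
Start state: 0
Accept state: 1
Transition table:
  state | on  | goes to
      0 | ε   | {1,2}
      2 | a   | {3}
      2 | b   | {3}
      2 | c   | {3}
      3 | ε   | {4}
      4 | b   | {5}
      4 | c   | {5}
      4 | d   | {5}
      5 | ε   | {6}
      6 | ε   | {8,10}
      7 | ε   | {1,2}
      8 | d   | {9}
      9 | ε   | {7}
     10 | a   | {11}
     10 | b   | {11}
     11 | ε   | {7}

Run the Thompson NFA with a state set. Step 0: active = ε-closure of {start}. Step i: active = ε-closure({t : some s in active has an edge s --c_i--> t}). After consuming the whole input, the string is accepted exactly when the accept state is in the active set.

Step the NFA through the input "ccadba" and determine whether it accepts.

Answer: REJECT

Derivation:
start: ε-closure({0}) = {0,1,2}
'c' @ 1: {3,4}
'c' @ 2: {5,6,8,10}
'a' @ 3: {1,2,7,11}  ✓accept
'd' @ 4: {}  — dead — no transitions
rest 'ba' ignored (set empty)
end set {} — state 1 not in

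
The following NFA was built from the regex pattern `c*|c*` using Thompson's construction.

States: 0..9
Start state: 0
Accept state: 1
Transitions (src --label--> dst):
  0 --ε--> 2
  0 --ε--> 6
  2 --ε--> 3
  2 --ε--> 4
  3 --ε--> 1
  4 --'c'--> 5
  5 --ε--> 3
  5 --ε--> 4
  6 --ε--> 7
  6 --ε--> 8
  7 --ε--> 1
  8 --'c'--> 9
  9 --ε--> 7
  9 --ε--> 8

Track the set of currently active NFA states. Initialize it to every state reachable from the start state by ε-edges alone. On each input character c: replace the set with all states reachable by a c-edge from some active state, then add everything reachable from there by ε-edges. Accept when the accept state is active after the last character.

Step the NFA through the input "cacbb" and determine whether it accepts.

S₀ = ε-closure({0}) = {0,1,2,3,4,6,7,8}
'c' @ 1: {1,3,4,5,7,8,9}  (accept∈set)
'a' @ 2: {}  — no active states
rest 'cbb' ignored (set empty)
final: {}; accept 1 not in set

Answer: REJECT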